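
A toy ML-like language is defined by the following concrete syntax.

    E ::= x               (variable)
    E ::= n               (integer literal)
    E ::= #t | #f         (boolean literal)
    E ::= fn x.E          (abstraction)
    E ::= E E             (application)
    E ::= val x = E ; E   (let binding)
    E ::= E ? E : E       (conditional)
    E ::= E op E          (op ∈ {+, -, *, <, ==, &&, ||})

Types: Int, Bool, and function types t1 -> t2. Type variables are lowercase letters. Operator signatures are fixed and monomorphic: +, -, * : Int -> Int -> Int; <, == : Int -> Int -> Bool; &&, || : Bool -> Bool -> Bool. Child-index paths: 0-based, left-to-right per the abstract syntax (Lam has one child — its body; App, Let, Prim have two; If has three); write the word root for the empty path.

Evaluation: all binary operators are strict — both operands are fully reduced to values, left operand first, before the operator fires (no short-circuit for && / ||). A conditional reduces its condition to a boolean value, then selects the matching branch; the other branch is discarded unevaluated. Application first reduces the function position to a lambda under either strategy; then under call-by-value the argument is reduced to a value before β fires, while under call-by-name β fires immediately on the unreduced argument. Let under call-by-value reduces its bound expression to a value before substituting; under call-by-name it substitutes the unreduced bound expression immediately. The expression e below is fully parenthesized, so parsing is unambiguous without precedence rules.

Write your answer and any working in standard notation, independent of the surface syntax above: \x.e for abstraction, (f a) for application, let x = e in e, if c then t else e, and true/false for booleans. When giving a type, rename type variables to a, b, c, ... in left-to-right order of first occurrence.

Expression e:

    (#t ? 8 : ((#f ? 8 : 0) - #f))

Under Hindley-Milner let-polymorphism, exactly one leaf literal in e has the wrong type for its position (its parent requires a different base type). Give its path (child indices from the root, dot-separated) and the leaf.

Answer: 2.1 : false

Trace:
  unify Bool ~ Bool
  unify Bool ~ Bool
  unify Int ~ Int
  unify Int ~ Int
  unify Bool ~ Int
  FAIL: mismatch Bool ~ Int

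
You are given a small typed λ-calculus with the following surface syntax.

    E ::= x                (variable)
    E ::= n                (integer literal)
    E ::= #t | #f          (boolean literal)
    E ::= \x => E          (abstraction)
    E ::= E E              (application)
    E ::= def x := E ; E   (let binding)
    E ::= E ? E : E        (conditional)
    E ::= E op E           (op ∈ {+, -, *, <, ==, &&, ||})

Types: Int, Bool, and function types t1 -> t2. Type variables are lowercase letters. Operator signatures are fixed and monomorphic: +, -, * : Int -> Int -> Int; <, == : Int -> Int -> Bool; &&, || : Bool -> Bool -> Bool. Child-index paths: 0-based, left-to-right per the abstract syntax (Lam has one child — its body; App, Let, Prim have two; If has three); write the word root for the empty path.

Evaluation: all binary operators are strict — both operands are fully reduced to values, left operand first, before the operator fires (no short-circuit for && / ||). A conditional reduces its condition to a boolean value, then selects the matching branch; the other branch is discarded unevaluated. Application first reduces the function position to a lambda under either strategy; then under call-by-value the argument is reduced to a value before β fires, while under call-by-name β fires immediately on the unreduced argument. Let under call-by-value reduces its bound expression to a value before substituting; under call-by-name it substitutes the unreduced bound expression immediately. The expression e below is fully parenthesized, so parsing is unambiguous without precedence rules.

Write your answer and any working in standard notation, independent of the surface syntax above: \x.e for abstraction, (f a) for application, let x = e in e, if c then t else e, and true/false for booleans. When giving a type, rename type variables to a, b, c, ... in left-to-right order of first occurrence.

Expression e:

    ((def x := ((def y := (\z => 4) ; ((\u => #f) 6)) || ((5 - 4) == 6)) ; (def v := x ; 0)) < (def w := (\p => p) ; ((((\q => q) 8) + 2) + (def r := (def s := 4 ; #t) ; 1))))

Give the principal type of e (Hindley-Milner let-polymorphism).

Answer: Bool

Working:
\z._ : a -> Int
let y : forall. a -> Int
\u._ : b -> Bool
  unify b -> Bool ~ Int -> c
  unify b ~ Int
  unify Bool ~ c
_ _ : Bool
  unify Bool ~ Bool
  unify Int ~ Int
  unify Int ~ Int
  unify Int ~ Int
  unify Int ~ Int
  unify Bool ~ Bool
let x : Bool
x : Bool
let v : Bool
  unify Int ~ Int
p : d
\p._ : d -> d
let w : forall. d -> d
q : e
\q._ : e -> e
  unify e -> e ~ Int -> f
  unify e ~ Int
  unify Int ~ f
_ _ : Int
  unify Int ~ Int
  unify Int ~ Int
  unify Int ~ Int
let s : Int
let r : Bool
  unify Int ~ Int
  unify Int ~ Int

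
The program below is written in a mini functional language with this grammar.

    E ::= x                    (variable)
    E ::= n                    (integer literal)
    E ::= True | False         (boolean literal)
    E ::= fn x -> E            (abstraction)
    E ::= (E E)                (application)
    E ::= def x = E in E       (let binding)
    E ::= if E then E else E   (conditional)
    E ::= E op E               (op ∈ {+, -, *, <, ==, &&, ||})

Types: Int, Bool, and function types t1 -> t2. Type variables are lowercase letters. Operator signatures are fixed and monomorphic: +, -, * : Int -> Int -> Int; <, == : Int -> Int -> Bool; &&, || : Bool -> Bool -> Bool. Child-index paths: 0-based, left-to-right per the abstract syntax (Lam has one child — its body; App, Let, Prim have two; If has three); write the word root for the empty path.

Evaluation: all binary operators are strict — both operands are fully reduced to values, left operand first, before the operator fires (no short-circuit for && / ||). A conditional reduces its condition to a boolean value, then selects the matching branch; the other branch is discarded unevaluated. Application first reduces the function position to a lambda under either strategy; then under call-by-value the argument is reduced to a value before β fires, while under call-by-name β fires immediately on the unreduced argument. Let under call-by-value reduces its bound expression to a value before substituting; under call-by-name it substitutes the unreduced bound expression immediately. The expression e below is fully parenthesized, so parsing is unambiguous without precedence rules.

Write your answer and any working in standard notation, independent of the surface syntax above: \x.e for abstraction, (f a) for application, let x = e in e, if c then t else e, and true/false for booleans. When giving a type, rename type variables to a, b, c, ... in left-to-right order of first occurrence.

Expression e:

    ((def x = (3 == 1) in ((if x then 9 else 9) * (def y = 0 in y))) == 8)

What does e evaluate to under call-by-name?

Derivation:
step 0: ((let x = (3 == 1) in ((if x then 9 else 9) * (let y = 0 in y))) == 8)
step 1: [let@0] (((if (3 == 1) then 9 else 9) * (let y = 0 in y)) == 8)
step 2: [delta@0.0.0] (((if false then 9 else 9) * (let y = 0 in y)) == 8)
step 3: [if@0.0] ((9 * (let y = 0 in y)) == 8)
step 4: [let@0.1] ((9 * 0) == 8)
step 5: [delta@0] (0 == 8)
step 6: [delta@root] false

Answer: false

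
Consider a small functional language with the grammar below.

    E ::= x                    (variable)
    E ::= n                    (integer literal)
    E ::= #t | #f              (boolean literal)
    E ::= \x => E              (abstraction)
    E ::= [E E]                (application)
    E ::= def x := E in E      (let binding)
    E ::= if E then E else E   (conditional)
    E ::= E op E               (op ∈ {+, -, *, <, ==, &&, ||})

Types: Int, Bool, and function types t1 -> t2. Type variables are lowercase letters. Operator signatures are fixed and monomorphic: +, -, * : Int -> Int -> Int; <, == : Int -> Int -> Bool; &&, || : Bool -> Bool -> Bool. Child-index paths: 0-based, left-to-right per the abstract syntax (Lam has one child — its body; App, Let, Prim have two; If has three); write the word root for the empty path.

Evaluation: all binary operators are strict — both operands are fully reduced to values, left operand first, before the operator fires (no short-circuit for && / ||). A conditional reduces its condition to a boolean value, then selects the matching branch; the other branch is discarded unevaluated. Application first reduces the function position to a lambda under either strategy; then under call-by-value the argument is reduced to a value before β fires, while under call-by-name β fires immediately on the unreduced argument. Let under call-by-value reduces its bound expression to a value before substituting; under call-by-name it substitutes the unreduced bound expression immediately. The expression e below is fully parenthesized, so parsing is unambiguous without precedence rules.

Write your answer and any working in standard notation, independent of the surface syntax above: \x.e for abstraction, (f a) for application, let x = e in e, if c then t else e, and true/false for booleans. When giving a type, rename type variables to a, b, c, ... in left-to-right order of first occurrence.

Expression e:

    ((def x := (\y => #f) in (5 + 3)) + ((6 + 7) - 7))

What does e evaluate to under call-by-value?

Answer: 14

Working:
step 0: ((let x = (\y.false) in (5 + 3)) + ((6 + 7) - 7))
step 1: [let@0] ((5 + 3) + ((6 + 7) - 7))
step 2: [delta@0] (8 + ((6 + 7) - 7))
step 3: [delta@1.0] (8 + (13 - 7))
step 4: [delta@1] (8 + 6)
step 5: [delta@root] 14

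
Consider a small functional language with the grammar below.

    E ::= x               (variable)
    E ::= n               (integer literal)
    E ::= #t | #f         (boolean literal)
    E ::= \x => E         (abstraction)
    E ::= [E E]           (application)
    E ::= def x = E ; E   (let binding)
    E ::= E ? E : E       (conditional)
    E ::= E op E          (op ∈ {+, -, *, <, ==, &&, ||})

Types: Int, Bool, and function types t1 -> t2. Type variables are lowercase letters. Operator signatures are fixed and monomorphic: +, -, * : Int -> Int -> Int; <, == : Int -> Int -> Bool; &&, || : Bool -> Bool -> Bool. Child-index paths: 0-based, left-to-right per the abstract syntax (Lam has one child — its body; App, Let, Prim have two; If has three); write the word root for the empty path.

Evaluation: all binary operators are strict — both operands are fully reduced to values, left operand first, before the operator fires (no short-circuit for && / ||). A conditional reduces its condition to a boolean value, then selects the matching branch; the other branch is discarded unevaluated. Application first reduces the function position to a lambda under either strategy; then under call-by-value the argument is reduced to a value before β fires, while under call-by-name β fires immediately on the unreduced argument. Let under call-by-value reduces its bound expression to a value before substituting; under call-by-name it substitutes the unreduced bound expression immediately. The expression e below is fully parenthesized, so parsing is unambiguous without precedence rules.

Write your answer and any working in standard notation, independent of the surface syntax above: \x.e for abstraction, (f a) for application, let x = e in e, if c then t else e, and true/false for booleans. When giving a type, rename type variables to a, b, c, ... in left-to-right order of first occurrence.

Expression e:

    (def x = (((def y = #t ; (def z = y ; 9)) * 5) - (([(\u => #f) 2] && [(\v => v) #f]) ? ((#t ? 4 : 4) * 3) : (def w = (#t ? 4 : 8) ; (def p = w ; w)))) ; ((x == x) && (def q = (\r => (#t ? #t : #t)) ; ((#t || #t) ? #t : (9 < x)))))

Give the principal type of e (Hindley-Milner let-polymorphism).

Answer: Bool

Working:
let y : Bool
y : Bool
let z : Bool
  unify Int ~ Int
  unify Int ~ Int
  unify Int ~ Int
\u._ : a -> Bool
  unify a -> Bool ~ Int -> b
  unify a ~ Int
  unify Bool ~ b
_ _ : Bool
  unify Bool ~ Bool
v : c
\v._ : c -> c
  unify c -> c ~ Bool -> d
  unify c ~ Bool
  unify Bool ~ d
_ _ : Bool
  unify Bool ~ Bool
  unify Bool ~ Bool
  unify Bool ~ Bool
  unify Int ~ Int
  unify Int ~ Int
  unify Int ~ Int
  unify Bool ~ Bool
  unify Int ~ Int
let w : Int
w : Int
let p : Int
w : Int
  unify Int ~ Int
  unify Int ~ Int
let x : Int
x : Int
  unify Int ~ Int
x : Int
  unify Int ~ Int
  unify Bool ~ Bool
  unify Bool ~ Bool
  unify Bool ~ Bool
\r._ : e -> Bool
let q : forall. e -> Bool
  unify Bool ~ Bool
  unify Bool ~ Bool
  unify Bool ~ Bool
  unify Int ~ Int
x : Int
  unify Int ~ Int
  unify Bool ~ Bool
  unify Bool ~ Bool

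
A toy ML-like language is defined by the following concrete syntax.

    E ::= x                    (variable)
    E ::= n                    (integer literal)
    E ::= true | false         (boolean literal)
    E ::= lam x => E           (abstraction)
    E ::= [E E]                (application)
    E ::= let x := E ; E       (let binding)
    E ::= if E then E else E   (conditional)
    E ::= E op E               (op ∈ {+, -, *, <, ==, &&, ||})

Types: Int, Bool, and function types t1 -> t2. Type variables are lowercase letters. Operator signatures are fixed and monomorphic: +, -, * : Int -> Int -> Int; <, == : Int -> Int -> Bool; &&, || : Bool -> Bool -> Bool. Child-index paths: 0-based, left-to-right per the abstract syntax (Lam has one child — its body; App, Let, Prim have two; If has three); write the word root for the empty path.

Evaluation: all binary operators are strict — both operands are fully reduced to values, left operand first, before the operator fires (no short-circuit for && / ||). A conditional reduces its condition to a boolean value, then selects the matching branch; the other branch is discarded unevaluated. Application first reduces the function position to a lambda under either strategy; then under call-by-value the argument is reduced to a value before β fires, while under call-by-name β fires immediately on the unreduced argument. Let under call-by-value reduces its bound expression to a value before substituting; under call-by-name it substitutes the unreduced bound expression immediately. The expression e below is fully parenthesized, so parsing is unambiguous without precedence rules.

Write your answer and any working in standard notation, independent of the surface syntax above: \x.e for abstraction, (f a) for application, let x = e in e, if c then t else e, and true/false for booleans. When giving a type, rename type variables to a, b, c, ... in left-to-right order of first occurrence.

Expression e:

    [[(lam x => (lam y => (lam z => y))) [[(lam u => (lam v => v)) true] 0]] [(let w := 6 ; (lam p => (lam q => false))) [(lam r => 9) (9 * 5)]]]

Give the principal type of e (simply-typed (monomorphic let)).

Working:
y : b
\z._ : c -> b
\y._ : b -> c -> b
\x._ : a -> b -> c -> b
v : e
\v._ : e -> e
\u._ : d -> e -> e
  unify d -> e -> e ~ Bool -> f
  unify d ~ Bool
  unify e -> e ~ f
_ _ : e -> e
  unify e -> e ~ Int -> g
  unify e ~ Int
  unify Int ~ g
_ _ : Int
  unify a -> b -> c -> b ~ Int -> h
  unify a ~ Int
  unify b -> c -> b ~ h
_ _ : b -> c -> b
let w : Int
\q._ : j -> Bool
\p._ : i -> j -> Bool
\r._ : k -> Int
  unify Int ~ Int
  unify Int ~ Int
  unify k -> Int ~ Int -> l
  unify k ~ Int
  unify Int ~ l
_ _ : Int
  unify i -> j -> Bool ~ Int -> m
  unify i ~ Int
  unify j -> Bool ~ m
_ _ : j -> Bool
  unify b -> c -> b ~ (j -> Bool) -> n
  unify b ~ j -> Bool
  unify c -> j -> Bool ~ n
_ _ : c -> j -> Bool

Answer: a -> b -> Bool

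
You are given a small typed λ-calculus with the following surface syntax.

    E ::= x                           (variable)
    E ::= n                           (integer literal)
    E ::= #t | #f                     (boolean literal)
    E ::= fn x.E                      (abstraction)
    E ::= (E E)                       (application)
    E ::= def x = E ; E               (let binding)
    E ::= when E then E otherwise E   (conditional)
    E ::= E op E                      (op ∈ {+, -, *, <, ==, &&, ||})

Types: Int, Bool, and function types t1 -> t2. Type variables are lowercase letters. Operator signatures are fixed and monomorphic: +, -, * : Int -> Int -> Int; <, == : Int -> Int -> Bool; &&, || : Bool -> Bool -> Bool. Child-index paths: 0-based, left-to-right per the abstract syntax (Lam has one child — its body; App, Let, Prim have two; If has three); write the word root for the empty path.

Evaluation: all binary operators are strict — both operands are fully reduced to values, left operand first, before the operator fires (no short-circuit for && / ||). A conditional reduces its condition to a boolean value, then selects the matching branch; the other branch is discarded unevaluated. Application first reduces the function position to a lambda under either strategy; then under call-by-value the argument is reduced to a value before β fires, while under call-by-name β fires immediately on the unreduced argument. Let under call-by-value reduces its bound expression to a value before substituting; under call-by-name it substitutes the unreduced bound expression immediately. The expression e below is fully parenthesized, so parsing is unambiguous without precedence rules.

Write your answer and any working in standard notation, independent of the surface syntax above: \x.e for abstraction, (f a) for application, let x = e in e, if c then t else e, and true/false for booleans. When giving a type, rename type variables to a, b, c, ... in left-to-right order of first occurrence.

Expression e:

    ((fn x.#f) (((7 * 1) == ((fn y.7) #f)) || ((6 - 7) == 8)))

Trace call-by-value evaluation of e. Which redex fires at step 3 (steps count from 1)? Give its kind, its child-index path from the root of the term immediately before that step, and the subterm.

Derivation:
step 0: ((\x.false) (((7 * 1) == ((\y.7) false)) || ((6 - 7) == 8)))
step 1: [delta@1.0.0] ((\x.false) ((7 == ((\y.7) false)) || ((6 - 7) == 8)))
step 2: [beta@1.0.1] ((\x.false) ((7 == 7) || ((6 - 7) == 8)))
step 3: [delta@1.0] ((\x.false) (true || ((6 - 7) == 8)))

Answer: delta at 1.0 : (7 == 7)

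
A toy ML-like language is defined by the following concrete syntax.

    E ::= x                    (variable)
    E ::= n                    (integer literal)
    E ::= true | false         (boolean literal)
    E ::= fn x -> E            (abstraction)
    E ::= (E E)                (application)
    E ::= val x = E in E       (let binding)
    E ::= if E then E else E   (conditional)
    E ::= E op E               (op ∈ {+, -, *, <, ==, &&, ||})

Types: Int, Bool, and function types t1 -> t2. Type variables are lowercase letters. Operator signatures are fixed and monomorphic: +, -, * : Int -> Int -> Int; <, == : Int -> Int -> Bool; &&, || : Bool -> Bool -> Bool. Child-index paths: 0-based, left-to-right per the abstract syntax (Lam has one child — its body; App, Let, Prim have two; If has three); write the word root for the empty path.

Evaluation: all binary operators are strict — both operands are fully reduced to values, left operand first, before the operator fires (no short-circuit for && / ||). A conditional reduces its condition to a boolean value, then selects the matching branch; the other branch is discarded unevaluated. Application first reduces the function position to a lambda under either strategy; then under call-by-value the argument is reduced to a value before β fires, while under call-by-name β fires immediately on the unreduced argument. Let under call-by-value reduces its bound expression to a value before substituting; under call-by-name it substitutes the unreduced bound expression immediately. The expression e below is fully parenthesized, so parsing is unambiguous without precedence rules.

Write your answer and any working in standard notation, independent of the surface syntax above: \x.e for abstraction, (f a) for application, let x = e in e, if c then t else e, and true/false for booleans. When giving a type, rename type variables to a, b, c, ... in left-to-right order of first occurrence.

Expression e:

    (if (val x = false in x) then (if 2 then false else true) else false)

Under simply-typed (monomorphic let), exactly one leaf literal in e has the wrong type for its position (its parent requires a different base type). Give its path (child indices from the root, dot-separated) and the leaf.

Answer: 1.0 : 2

Derivation:
let x : Bool
x : Bool
  unify Bool ~ Bool
  unify Int ~ Bool
  FAIL: mismatch Int ~ Bool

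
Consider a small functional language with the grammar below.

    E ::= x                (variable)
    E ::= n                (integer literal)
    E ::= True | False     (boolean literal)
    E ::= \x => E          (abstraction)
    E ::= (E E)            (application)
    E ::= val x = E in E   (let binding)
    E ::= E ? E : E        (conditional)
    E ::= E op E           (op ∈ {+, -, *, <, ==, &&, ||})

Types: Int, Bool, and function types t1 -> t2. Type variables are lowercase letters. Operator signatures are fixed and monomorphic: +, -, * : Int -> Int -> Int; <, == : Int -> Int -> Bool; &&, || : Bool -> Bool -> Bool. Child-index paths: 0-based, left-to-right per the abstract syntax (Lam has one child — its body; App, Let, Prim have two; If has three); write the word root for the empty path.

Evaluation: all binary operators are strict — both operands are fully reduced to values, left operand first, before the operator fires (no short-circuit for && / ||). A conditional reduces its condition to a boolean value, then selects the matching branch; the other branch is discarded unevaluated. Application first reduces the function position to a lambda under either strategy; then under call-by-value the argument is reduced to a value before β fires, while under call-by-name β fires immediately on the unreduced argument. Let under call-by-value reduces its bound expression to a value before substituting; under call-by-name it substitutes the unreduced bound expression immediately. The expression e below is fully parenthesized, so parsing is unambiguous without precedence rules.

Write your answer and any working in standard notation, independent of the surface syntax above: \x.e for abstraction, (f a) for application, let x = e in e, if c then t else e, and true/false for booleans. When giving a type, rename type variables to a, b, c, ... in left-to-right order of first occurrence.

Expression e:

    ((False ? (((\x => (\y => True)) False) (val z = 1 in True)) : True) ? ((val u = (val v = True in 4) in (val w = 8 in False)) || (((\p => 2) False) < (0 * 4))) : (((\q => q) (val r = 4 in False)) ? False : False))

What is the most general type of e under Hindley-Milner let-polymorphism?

Trace:
  unify Bool ~ Bool
\y._ : b -> Bool
\x._ : a -> b -> Bool
  unify a -> b -> Bool ~ Bool -> c
  unify a ~ Bool
  unify b -> Bool ~ c
_ _ : b -> Bool
let z : Int
  unify b -> Bool ~ Bool -> d
  unify b ~ Bool
  unify Bool ~ d
_ _ : Bool
  unify Bool ~ Bool
  unify Bool ~ Bool
let v : Bool
let u : Int
let w : Int
  unify Bool ~ Bool
\p._ : e -> Int
  unify e -> Int ~ Bool -> f
  unify e ~ Bool
  unify Int ~ f
_ _ : Int
  unify Int ~ Int
  unify Int ~ Int
  unify Int ~ Int
  unify Int ~ Int
  unify Bool ~ Bool
q : g
\q._ : g -> g
let r : Int
  unify g -> g ~ Bool -> h
  unify g ~ Bool
  unify Bool ~ h
_ _ : Bool
  unify Bool ~ Bool
  unify Bool ~ Bool
  unify Bool ~ Bool

Answer: Bool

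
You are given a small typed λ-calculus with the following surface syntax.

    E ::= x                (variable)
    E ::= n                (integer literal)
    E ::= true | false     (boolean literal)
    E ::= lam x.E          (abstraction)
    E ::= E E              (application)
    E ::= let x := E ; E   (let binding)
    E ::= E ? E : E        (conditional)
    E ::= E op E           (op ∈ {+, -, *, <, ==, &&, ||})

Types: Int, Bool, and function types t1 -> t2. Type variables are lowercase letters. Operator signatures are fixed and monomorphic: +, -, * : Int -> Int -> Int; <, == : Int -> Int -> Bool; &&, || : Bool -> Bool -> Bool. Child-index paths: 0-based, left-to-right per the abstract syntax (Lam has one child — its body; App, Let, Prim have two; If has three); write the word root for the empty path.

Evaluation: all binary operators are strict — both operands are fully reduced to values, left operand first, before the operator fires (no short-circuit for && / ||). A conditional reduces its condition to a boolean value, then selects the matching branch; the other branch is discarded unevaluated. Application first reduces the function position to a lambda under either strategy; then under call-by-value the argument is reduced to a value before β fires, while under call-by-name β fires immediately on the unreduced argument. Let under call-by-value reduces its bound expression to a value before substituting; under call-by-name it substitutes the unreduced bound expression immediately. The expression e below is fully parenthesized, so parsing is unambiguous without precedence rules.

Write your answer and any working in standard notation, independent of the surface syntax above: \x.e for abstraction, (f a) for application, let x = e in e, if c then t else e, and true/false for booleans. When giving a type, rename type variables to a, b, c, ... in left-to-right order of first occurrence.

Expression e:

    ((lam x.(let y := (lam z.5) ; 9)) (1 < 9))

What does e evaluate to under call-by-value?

Trace:
step 0: ((\x.(let y = (\z.5) in 9)) (1 < 9))
step 1: [delta@1] ((\x.(let y = (\z.5) in 9)) true)
step 2: [beta@root] (let y = (\z.5) in 9)
step 3: [let@root] 9

Answer: 9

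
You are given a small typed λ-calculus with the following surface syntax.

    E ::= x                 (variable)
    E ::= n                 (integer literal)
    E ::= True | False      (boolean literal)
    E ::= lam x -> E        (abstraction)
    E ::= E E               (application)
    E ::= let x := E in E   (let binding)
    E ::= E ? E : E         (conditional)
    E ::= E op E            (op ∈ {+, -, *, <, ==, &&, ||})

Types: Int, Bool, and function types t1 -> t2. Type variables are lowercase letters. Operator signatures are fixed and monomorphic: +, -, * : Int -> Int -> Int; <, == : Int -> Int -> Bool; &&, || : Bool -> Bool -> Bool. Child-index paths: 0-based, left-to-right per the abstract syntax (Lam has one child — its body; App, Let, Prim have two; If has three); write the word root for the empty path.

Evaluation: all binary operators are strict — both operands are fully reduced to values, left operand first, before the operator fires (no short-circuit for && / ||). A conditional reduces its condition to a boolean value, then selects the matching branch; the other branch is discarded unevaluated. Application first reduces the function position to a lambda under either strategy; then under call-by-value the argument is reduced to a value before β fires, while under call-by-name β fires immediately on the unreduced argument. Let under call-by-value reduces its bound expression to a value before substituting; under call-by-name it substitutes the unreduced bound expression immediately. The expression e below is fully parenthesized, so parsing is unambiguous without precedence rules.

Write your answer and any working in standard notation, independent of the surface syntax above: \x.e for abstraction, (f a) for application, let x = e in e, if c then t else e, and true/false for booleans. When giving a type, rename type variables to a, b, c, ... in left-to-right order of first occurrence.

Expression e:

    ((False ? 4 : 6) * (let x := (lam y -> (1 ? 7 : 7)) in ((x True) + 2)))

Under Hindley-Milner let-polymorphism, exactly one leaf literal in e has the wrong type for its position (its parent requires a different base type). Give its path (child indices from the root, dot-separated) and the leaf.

Answer: 1.0.0.0 : 1

Derivation:
  unify Bool ~ Bool
  unify Int ~ Int
  unify Int ~ Int
  unify Int ~ Bool
  FAIL: mismatch Int ~ Bool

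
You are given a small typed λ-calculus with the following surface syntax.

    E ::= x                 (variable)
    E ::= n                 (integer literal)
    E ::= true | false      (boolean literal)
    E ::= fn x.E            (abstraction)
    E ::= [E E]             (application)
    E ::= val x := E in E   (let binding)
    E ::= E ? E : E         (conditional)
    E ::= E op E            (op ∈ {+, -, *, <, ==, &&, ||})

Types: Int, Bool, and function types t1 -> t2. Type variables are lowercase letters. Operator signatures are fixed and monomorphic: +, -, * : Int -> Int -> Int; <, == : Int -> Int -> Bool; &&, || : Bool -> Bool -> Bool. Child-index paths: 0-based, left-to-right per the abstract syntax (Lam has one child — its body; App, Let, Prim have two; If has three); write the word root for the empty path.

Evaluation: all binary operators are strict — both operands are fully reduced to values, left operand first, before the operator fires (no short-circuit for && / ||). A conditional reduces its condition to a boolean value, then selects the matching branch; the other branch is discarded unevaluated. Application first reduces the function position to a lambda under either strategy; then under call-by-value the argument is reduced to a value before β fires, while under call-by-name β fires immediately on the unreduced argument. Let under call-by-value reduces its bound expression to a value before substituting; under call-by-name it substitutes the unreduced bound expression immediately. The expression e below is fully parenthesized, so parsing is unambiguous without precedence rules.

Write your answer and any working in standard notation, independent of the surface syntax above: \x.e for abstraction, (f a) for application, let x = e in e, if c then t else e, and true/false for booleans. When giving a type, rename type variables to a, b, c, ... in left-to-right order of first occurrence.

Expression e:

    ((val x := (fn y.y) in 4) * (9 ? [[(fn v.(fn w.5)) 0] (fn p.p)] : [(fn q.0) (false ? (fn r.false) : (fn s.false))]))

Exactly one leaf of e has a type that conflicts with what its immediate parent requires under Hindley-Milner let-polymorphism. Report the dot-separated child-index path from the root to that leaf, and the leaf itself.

Answer: 1.0 : 9

Working:
y : a
\y._ : a -> a
let x : forall. a -> a
  unify Int ~ Int
  unify Int ~ Bool
  FAIL: mismatch Int ~ Bool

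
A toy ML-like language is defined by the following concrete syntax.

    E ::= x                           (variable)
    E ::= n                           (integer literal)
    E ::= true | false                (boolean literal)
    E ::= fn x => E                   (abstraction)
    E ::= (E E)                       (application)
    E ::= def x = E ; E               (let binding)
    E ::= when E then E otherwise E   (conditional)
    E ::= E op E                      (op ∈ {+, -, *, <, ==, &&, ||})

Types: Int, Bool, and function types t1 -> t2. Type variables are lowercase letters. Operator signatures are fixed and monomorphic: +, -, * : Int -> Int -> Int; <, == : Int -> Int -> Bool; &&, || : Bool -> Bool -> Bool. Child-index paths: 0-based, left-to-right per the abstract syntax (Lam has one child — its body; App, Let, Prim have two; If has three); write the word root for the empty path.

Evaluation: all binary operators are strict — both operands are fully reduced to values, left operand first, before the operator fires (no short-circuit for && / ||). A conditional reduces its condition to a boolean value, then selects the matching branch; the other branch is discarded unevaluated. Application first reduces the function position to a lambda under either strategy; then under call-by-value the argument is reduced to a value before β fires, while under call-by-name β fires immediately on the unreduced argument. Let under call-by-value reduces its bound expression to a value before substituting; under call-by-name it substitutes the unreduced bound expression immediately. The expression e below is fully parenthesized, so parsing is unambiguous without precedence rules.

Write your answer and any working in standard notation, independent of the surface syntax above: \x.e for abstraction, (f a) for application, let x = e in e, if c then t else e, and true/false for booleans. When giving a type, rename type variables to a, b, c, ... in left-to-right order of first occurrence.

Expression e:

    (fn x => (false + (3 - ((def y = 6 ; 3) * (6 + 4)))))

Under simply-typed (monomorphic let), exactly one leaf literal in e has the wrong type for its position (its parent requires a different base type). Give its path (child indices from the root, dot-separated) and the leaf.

Working:
  unify Bool ~ Int
  FAIL: mismatch Bool ~ Int

Answer: 0.0 : false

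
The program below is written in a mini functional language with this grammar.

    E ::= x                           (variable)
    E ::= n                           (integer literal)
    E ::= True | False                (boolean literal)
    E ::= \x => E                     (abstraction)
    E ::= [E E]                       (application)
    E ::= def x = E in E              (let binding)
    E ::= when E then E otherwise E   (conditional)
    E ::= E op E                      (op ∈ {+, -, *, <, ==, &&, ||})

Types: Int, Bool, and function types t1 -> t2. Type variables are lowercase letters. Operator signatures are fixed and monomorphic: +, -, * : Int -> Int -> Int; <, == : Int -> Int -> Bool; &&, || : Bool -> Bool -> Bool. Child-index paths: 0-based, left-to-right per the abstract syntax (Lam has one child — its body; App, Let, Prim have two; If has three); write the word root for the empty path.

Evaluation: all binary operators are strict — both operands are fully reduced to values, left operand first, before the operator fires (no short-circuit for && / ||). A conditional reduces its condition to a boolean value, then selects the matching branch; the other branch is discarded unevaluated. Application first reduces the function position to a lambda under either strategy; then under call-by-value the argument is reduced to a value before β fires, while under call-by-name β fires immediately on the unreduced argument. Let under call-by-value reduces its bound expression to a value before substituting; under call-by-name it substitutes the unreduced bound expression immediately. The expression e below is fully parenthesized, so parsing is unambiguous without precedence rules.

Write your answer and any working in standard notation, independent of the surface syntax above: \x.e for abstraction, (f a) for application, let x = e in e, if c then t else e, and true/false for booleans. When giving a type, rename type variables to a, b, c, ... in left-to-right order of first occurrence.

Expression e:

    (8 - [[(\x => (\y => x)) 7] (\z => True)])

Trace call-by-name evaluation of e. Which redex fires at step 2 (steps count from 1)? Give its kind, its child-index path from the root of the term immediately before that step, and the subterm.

Answer: beta at 1 : ((\y.7) (\z.true))

Working:
step 0: (8 - (((\x.(\y.x)) 7) (\z.true)))
step 1: [beta@1.0] (8 - ((\y.7) (\z.true)))
step 2: [beta@1] (8 - 7)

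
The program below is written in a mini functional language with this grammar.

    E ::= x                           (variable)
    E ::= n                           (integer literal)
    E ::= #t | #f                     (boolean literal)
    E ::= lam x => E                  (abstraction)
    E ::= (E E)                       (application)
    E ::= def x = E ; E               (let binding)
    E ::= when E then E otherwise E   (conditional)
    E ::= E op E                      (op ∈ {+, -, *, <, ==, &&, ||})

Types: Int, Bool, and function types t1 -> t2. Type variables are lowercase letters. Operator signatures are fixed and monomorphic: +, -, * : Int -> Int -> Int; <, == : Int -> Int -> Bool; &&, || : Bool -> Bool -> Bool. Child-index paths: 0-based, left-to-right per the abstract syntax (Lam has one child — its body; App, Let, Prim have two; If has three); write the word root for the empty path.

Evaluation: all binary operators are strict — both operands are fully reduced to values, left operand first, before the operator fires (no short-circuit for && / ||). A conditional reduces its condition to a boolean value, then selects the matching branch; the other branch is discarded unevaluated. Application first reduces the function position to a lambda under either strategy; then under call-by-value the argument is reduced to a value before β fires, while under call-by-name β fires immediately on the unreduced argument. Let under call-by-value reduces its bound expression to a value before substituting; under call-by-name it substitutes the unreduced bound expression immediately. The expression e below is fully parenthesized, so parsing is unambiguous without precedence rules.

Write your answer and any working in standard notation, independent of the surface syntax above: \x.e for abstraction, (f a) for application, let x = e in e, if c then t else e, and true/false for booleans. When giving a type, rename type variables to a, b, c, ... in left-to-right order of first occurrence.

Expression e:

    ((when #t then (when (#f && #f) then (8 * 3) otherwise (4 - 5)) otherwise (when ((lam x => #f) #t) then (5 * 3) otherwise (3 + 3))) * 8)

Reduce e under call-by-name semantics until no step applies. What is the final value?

Working:
step 0: ((if true then (if (false && false) then (8 * 3) else (4 - 5)) else (if ((\x.false) true) then (5 * 3) else (3 + 3))) * 8)
step 1: [if@0] ((if (false && false) then (8 * 3) else (4 - 5)) * 8)
step 2: [delta@0.0] ((if false then (8 * 3) else (4 - 5)) * 8)
step 3: [if@0] ((4 - 5) * 8)
step 4: [delta@0] (-1 * 8)
step 5: [delta@root] -8

Answer: -8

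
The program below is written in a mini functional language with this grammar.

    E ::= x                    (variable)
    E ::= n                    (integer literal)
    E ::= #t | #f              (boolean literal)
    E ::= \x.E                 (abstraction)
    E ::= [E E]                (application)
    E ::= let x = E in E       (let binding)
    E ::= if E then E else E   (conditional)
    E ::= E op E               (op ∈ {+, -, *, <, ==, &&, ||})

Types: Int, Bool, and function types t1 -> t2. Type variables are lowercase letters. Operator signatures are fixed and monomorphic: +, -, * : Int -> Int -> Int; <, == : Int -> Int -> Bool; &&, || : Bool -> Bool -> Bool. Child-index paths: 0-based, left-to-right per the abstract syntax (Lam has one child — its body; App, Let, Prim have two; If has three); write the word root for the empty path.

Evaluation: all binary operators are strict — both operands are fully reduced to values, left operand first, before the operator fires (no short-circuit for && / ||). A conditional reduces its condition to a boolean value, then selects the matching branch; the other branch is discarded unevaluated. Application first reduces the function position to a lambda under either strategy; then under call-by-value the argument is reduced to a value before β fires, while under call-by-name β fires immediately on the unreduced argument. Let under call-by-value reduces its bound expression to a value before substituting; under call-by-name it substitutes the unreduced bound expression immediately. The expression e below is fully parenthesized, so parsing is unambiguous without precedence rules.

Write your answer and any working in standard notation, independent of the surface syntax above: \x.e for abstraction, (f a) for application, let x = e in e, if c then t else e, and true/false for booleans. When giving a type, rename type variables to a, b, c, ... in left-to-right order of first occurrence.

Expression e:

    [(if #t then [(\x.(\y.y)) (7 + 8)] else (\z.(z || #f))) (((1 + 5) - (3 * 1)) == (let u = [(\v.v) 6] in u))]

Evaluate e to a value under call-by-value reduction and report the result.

Trace:
step 0: ((if true then ((\x.(\y.y)) (7 + 8)) else (\z.(z || false))) (((1 + 5) - (3 * 1)) == (let u = ((\v.v) 6) in u)))
step 1: [if@0] (((\x.(\y.y)) (7 + 8)) (((1 + 5) - (3 * 1)) == (let u = ((\v.v) 6) in u)))
step 2: [delta@0.1] (((\x.(\y.y)) 15) (((1 + 5) - (3 * 1)) == (let u = ((\v.v) 6) in u)))
step 3: [beta@0] ((\y.y) (((1 + 5) - (3 * 1)) == (let u = ((\v.v) 6) in u)))
step 4: [delta@1.0.0] ((\y.y) ((6 - (3 * 1)) == (let u = ((\v.v) 6) in u)))
step 5: [delta@1.0.1] ((\y.y) ((6 - 3) == (let u = ((\v.v) 6) in u)))
step 6: [delta@1.0] ((\y.y) (3 == (let u = ((\v.v) 6) in u)))
step 7: [beta@1.1.0] ((\y.y) (3 == (let u = 6 in u)))
step 8: [let@1.1] ((\y.y) (3 == 6))
step 9: [delta@1] ((\y.y) false)
step 10: [beta@root] false

Answer: false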